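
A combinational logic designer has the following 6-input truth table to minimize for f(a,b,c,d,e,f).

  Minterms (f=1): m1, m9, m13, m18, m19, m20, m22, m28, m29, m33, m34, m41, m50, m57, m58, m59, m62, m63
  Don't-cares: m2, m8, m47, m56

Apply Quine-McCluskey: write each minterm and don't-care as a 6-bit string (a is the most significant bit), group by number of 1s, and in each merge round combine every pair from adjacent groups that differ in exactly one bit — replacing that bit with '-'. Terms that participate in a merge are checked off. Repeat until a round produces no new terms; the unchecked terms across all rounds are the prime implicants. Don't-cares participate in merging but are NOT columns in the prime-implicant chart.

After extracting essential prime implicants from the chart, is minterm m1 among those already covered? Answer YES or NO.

size-2^0 implicants → 000001(✓)  000010(✓)  001000(✓)  001001(✓)  001101(✓)  010010(✓)  010011(✓)  010100(✓)  010110(✓)  011100(✓)  011101(✓)  100001(✓)  100010(✓)  101001(✓)  101111(✓)  110010(✓)  111000(✓)  111001(✓)  111010(✓)  111011(✓)  111110(✓)  111111(✓)
size-2^1 implicants → -00001(✓)  -00010(✓)  -01001(✓)  -10010(✓)  0-0010(✓)  0-1101  00-001(✓)  001-01  00100-  01-100  010-10  01001-  0101-0  01110-  1-0010(✓)  1-1001  1-1111  10-001(✓)  11-010  111-10(✓)  111-11(✓)  1110-0(✓)  1110-1(✓)  11100-(✓)  11101-(✓)  11111-(✓)
size-2^2 implicants → --0010  -0-001  111-1-  1110--
Unchecked terms (primes): --0010, -0-001, 0-1101, 001-01, 00100-, 01-100, 010-10, 01001-, 0101-0, 01110-, 1-1001, 1-1111, 11-010, 111-1-, 1110--
Minterm coverage:
  m1 ⊆ -0-001 [E]
  m9 ⊆ -0-001,001-01,00100-
  m13 ⊆ 0-1101,001-01
  m18 ⊆ --0010,010-10,01001-
  m19 ⊆ 01001- [E]
  m20 ⊆ 01-100,0101-0
  m22 ⊆ 010-10,0101-0
  m28 ⊆ 01-100,01110-
  m29 ⊆ 0-1101,01110-
  m33 ⊆ -0-001 [E]
  m34 ⊆ --0010 [E]
  m41 ⊆ -0-001,1-1001
  m50 ⊆ --0010,11-010
  m57 ⊆ 1-1001,1110--
  m58 ⊆ 11-010,111-1-,1110--
  m59 ⊆ 111-1-,1110--
  m62 ⊆ 111-1- [E]
  m63 ⊆ 1-1111,111-1-
E = {--0010, -0-001, 01001-, 111-1-}

YES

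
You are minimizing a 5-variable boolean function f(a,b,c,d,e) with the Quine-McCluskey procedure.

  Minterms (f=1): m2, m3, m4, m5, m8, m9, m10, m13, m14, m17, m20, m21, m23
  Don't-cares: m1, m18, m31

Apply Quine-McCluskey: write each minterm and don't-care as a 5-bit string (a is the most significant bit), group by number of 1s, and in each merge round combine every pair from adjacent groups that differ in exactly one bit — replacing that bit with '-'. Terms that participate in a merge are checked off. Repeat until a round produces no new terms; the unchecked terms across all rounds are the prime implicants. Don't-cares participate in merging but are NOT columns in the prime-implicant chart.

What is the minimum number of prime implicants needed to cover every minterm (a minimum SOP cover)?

7

[col 0] 00001*, 00010*, 00011*, 00100*, 00101*, 01000*, 01001*, 01010*, 01101*, 01110*, 10001*, 10010*, 10100*, 10101*, 10111*, 11111*
[col 1] -0001*, -0010, -0100*, -0101*, 0-001*, 0-010, 0-101*, 00-01*, 000-1, 0001-, 0010-*, 01-01*, 01-10, 010-0, 0100-, 1-111, 10-01*, 101-1, 1010-*
[col 2] -0-01, -010-, 0--01
Prime implicants: -0-01, -0010, -010-, 0--01, 0-010, 000-1, 0001-, 01-10, 010-0, 0100-, 1-111, 101-1
PI chart (minterm → PIs covering it):
  2 | -0010,0-010,0001-
  3 | 000-1,0001-
  4 | -010-  (sole → essential)
  5 | -0-01,-010-,0--01
  8 | 010-0,0100-
  9 | 0--01,0100-
  10 | 0-010,01-10,010-0
  13 | 0--01  (sole → essential)
  14 | 01-10  (sole → essential)
  17 | -0-01  (sole → essential)
  20 | -010-  (sole → essential)
  21 | -0-01,-010-,101-1
  23 | 1-111,101-1
Essential prime implicants: -0-01, -010-, 0--01, 01-10
Petrick residual → 0001-, 010-0, 1-111
Minimum SOP uses 7 PIs: b'd'e + b'cd' + a'd'e + a'b'c'd + a'bde' + a'bc'e' + acde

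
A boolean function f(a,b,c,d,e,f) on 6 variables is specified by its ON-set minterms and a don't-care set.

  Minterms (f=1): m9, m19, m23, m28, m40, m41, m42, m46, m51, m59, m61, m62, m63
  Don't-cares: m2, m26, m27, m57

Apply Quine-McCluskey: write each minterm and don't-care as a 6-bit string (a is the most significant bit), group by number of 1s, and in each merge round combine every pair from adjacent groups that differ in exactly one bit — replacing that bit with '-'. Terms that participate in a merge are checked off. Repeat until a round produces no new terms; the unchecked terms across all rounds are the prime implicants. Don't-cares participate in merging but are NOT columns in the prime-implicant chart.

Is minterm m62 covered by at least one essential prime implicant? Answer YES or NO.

NO

[col 0] 000010, 001001*, 010011*, 010111*, 011010*, 011011*, 011100, 101000*, 101001*, 101010*, 101110*, 110011*, 111001*, 111011*, 111101*, 111110*, 111111*
[col 1] -01001, -10011*, -11011*, 01-011*, 010-11, 01101-, 1-1001, 1-1110, 101-10, 1010-0, 10100-, 11-011*, 111-01*, 111-11*, 1110-1*, 1111-1*, 11111-
[col 2] -1-011, 111--1
Prime implicants: -01001, -1-011, 000010, 010-11, 01101-, 011100, 1-1001, 1-1110, 101-10, 1010-0, 10100-, 111--1, 11111-
PI chart (minterm → PIs covering it):
  9 | -01001  (sole → essential)
  19 | -1-011,010-11
  23 | 010-11  (sole → essential)
  28 | 011100  (sole → essential)
  40 | 1010-0,10100-
  41 | -01001,1-1001,10100-
  42 | 101-10,1010-0
  46 | 1-1110,101-10
  51 | -1-011  (sole → essential)
  59 | -1-011,111--1
  61 | 111--1  (sole → essential)
  62 | 1-1110,11111-
  63 | 111--1,11111-
Essential prime implicants: -01001, -1-011, 010-11, 011100, 111--1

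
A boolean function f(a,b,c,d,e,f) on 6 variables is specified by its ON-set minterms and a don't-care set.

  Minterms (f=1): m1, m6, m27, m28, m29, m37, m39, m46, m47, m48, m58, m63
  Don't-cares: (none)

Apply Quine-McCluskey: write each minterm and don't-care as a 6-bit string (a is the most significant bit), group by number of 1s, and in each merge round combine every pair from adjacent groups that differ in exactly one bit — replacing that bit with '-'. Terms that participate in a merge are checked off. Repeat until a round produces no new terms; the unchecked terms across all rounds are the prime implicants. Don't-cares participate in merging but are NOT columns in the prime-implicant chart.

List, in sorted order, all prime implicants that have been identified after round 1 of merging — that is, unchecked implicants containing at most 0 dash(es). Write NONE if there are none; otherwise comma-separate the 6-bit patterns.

000001, 000110, 011011, 110000, 111010

Round 0: 000001 000110 011011 011100✓ 011101✓ 100101✓ 100111✓ 101110✓ 101111✓ 110000 111010 111111✓
Round 1: 01110- 1-1111 10-111 1001-1 10111-
PIs = {000001, 000110, 011011, 01110-, 1-1111, 10-111, 1001-1, 10111-, 110000, 111010}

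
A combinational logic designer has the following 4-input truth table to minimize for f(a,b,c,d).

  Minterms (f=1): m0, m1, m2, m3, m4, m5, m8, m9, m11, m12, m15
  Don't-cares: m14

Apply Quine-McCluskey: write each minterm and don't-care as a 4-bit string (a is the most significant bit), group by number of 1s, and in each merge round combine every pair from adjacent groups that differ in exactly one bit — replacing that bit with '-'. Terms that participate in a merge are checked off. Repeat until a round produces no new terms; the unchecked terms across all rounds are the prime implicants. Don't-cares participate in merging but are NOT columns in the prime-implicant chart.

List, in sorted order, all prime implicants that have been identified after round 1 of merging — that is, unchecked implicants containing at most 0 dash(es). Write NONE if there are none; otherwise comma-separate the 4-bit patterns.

[col 0] 0000*, 0001*, 0010*, 0011*, 0100*, 0101*, 1000*, 1001*, 1011*, 1100*, 1110*, 1111*
[col 1] -000*, -001*, -011*, -100*, 0-00*, 0-01*, 00-0*, 00-1*, 000-*, 001-*, 010-*, 1-00*, 1-11, 10-1*, 100-*, 11-0, 111-
[col 2] --00, -0-1, -00-, 0-0-, 00--
Prime implicants: --00, -0-1, -00-, 0-0-, 00--, 1-11, 11-0, 111-

NONE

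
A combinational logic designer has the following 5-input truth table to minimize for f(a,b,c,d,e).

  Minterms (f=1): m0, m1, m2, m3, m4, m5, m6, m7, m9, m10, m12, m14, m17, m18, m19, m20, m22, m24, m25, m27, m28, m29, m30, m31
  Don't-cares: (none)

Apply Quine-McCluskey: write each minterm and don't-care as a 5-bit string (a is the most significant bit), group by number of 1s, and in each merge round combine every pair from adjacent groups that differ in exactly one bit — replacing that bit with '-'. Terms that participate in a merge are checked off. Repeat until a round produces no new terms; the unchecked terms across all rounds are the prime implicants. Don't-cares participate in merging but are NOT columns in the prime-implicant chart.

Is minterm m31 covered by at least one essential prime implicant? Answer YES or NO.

NO

[col 0] 00000*, 00001*, 00010*, 00011*, 00100*, 00101*, 00110*, 00111*, 01001*, 01010*, 01100*, 01110*, 10001*, 10010*, 10011*, 10100*, 10110*, 11000*, 11001*, 11011*, 11100*, 11101*, 11110*, 11111*
[col 1] -0001*, -0010*, -0011*, -0100*, -0110*, -1001*, -1100*, -1110*, 0-001*, 0-010*, 0-100*, 0-110*, 00-00*, 00-01*, 00-10*, 00-11*, 000-0*, 000-1*, 0000-*, 0001-*, 001-0*, 001-1*, 0010-*, 0011-*, 01-10*, 011-0*, 1-001*, 1-011*, 1-100*, 1-110*, 10-10*, 100-1*, 1001-*, 101-0*, 11-00*, 11-01*, 11-11*, 110-1*, 1100-*, 111-0*, 111-1*, 1110-*, 1111-*
[col 2] --001, --100*, --110*, -0-10, -00-1, -001-, -01-0*, -11-0*, 0--10, 0-1-0*, 00--0*, 00--1*, 00-0-*, 00-1-*, 000--*, 001--*, 1-0-1, 1-1-0*, 11--1, 11-0-, 111--
[col 3] --1-0, 00---
Prime implicants: --001, --1-0, -0-10, -00-1, -001-, 0--10, 00---, 1-0-1, 11--1, 11-0-, 111--
PI chart (minterm → PIs covering it):
  0 | 00---  (sole → essential)
  1 | --001,-00-1,00---
  2 | -0-10,-001-,0--10,00---
  3 | -00-1,-001-,00---
  4 | --1-0,00---
  5 | 00---  (sole → essential)
  6 | --1-0,-0-10,0--10,00---
  7 | 00---  (sole → essential)
  9 | --001  (sole → essential)
  10 | 0--10  (sole → essential)
  12 | --1-0  (sole → essential)
  14 | --1-0,0--10
  17 | --001,-00-1,1-0-1
  18 | -0-10,-001-
  19 | -00-1,-001-,1-0-1
  20 | --1-0  (sole → essential)
  22 | --1-0,-0-10
  24 | 11-0-  (sole → essential)
  25 | --001,1-0-1,11--1,11-0-
  27 | 1-0-1,11--1
  28 | --1-0,11-0-,111--
  29 | 11--1,11-0-,111--
  30 | --1-0,111--
  31 | 11--1,111--
Essential prime implicants: --001, --1-0, 0--10, 00---, 11-0-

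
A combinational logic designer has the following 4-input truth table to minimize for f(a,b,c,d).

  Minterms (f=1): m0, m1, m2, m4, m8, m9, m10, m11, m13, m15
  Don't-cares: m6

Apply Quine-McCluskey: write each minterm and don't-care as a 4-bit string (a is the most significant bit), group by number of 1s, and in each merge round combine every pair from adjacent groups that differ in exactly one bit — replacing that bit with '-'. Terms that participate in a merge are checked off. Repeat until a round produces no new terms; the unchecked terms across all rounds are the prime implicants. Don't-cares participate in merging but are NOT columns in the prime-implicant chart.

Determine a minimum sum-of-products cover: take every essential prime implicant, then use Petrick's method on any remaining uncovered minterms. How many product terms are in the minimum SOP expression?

[col 0] 0000*, 0001*, 0010*, 0100*, 0110*, 1000*, 1001*, 1010*, 1011*, 1101*, 1111*
[col 1] -000*, -001*, -010*, 0-00*, 0-10*, 00-0*, 000-*, 01-0*, 1-01*, 1-11*, 10-0*, 10-1*, 100-*, 101-*, 11-1*
[col 2] -0-0, -00-, 0--0, 1--1, 10--
Prime implicants: -0-0, -00-, 0--0, 1--1, 10--
PI chart (minterm → PIs covering it):
  0 | -0-0,-00-,0--0
  1 | -00-  (sole → essential)
  2 | -0-0,0--0
  4 | 0--0  (sole → essential)
  8 | -0-0,-00-,10--
  9 | -00-,1--1,10--
  10 | -0-0,10--
  11 | 1--1,10--
  13 | 1--1  (sole → essential)
  15 | 1--1  (sole → essential)
Essential prime implicants: -00-, 0--0, 1--1
Petrick residual → -0-0
Minimum SOP uses 4 PIs: b'd' + b'c' + a'd' + ad

4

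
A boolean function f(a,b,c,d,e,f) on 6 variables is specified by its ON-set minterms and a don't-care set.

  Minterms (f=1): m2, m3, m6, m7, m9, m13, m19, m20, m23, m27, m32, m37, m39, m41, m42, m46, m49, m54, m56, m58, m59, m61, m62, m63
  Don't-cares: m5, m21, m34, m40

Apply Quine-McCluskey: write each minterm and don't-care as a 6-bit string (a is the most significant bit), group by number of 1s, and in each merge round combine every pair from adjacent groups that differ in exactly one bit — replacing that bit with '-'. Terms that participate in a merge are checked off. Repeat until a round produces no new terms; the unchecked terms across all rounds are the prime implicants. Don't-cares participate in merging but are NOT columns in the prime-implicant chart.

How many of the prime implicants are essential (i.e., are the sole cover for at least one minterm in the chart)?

9

size-2^0 implicants → 000010(✓)  000011(✓)  000101(✓)  000110(✓)  000111(✓)  001001(✓)  001101(✓)  010011(✓)  010100(✓)  010101(✓)  010111(✓)  011011(✓)  100000(✓)  100010(✓)  100101(✓)  100111(✓)  101000(✓)  101001(✓)  101010(✓)  101110(✓)  110001  110110(✓)  111000(✓)  111010(✓)  111011(✓)  111101(✓)  111110(✓)  111111(✓)
size-2^1 implicants → -00010  -00101(✓)  -00111(✓)  -01001  -11011  0-0011(✓)  0-0101(✓)  0-0111(✓)  00-101  000-10(✓)  000-11(✓)  00001-(✓)  0001-1(✓)  00011-(✓)  001-01  01-011  010-11(✓)  0101-1(✓)  01010-  1-1000(✓)  1-1010(✓)  1-1110(✓)  10-000(✓)  10-010(✓)  1000-0(✓)  1001-1(✓)  101-10(✓)  1010-0(✓)  10100-  11-110  111-10(✓)  111-11(✓)  1110-0(✓)  11101-(✓)  1111-1  11111-(✓)
size-2^2 implicants → -001-1  0-0-11  0-01-1  000-1-  1-1-10  1-10-0  10-0-0  111-1-
Unchecked terms (primes): -00010, -001-1, -01001, -11011, 0-0-11, 0-01-1, 00-101, 000-1-, 001-01, 01-011, 01010-, 1-1-10, 1-10-0, 10-0-0, 10100-, 11-110, 110001, 111-1-, 1111-1
Minterm coverage:
  m2 ⊆ -00010,000-1-
  m3 ⊆ 0-0-11,000-1-
  m6 ⊆ 000-1- [E]
  m7 ⊆ -001-1,0-0-11,0-01-1,000-1-
  m9 ⊆ -01001,001-01
  m13 ⊆ 00-101,001-01
  m19 ⊆ 0-0-11,01-011
  m20 ⊆ 01010- [E]
  m23 ⊆ 0-0-11,0-01-1
  m27 ⊆ -11011,01-011
  m32 ⊆ 10-0-0 [E]
  m37 ⊆ -001-1 [E]
  m39 ⊆ -001-1 [E]
  m41 ⊆ -01001,10100-
  m42 ⊆ 1-1-10,1-10-0,10-0-0
  m46 ⊆ 1-1-10 [E]
  m49 ⊆ 110001 [E]
  m54 ⊆ 11-110 [E]
  m56 ⊆ 1-10-0 [E]
  m58 ⊆ 1-1-10,1-10-0,111-1-
  m59 ⊆ -11011,111-1-
  m61 ⊆ 1111-1 [E]
  m62 ⊆ 1-1-10,11-110,111-1-
  m63 ⊆ 111-1-,1111-1
E = {-001-1, 000-1-, 01010-, 1-1-10, 1-10-0, 10-0-0, 11-110, 110001, 1111-1}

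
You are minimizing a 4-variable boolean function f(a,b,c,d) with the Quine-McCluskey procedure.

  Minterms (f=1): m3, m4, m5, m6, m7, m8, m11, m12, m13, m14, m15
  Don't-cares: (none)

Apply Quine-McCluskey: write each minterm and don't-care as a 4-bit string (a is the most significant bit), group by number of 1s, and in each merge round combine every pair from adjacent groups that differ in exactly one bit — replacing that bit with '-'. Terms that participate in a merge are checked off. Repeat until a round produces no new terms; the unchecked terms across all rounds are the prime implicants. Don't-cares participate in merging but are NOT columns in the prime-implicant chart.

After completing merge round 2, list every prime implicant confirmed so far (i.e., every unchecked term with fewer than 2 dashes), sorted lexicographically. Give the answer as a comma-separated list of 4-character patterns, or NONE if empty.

Round 0: 0011✓ 0100✓ 0101✓ 0110✓ 0111✓ 1000✓ 1011✓ 1100✓ 1101✓ 1110✓ 1111✓
Round 1: -011✓ -100✓ -101✓ -110✓ -111✓ 0-11✓ 01-0✓ 01-1✓ 010-✓ 011-✓ 1-00 1-11✓ 11-0✓ 11-1✓ 110-✓ 111-✓
Round 2: --11 -1-0✓ -1-1✓ -10-✓ -11-✓ 01--✓ 11--✓
Round 3: -1--
PIs = {--11, -1--, 1-00}

1-00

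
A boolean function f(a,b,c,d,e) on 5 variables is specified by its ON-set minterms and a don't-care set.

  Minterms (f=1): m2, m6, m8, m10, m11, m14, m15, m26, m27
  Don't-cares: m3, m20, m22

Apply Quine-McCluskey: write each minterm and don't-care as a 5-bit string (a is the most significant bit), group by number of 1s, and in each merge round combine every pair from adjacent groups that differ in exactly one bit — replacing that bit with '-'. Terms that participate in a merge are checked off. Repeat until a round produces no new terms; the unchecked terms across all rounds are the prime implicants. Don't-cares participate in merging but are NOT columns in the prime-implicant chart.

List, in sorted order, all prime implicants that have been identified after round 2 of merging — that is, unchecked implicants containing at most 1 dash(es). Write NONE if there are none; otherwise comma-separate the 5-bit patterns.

-0110, 010-0, 101-0

size-2^0 implicants → 00010(✓)  00011(✓)  00110(✓)  01000(✓)  01010(✓)  01011(✓)  01110(✓)  01111(✓)  10100(✓)  10110(✓)  11010(✓)  11011(✓)
size-2^1 implicants → -0110  -1010(✓)  -1011(✓)  0-010(✓)  0-011(✓)  0-110(✓)  00-10(✓)  0001-(✓)  01-10(✓)  01-11(✓)  010-0  0101-(✓)  0111-(✓)  101-0  1101-(✓)
size-2^2 implicants → -101-  0--10  0-01-  01-1-
Unchecked terms (primes): -0110, -101-, 0--10, 0-01-, 01-1-, 010-0, 101-0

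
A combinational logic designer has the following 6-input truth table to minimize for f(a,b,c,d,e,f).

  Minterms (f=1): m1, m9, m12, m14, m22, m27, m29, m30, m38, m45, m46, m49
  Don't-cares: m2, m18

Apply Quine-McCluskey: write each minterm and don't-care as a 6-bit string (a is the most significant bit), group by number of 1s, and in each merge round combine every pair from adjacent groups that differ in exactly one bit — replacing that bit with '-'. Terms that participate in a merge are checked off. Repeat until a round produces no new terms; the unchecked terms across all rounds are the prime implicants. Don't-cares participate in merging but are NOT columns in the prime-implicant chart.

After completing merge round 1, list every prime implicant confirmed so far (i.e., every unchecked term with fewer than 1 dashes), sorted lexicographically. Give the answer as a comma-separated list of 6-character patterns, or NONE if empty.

011011, 011101, 101101, 110001

[col 0] 000001*, 000010*, 001001*, 001100*, 001110*, 010010*, 010110*, 011011, 011101, 011110*, 100110*, 101101, 101110*, 110001
[col 1] -01110, 0-0010, 0-1110, 00-001, 0011-0, 01-110, 010-10, 10-110
Prime implicants: -01110, 0-0010, 0-1110, 00-001, 0011-0, 01-110, 010-10, 011011, 011101, 10-110, 101101, 110001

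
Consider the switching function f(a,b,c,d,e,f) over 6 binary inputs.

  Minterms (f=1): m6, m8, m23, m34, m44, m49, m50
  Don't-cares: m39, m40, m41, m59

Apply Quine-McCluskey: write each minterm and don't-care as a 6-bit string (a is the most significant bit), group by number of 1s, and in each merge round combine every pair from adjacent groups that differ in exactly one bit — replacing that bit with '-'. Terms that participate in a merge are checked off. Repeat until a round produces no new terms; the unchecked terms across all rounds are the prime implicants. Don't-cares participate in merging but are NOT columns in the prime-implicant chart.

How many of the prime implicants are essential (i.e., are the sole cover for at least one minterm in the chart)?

6

Round 0: 000110 001000✓ 010111 100010✓ 100111 101000✓ 101001✓ 101100✓ 110001 110010✓ 111011
Round 1: -01000 1-0010 101-00 10100-
PIs = {-01000, 000110, 010111, 1-0010, 100111, 101-00, 10100-, 110001, 111011}
Coverage chart:
  m6: 000110 ←essential
  m8: -01000 ←essential
  m23: 010111 ←essential
  m34: 1-0010 ←essential
  m44: 101-00 ←essential
  m49: 110001 ←essential
  m50: 1-0010 ←essential
Essential: -01000, 000110, 010111, 1-0010, 101-00, 110001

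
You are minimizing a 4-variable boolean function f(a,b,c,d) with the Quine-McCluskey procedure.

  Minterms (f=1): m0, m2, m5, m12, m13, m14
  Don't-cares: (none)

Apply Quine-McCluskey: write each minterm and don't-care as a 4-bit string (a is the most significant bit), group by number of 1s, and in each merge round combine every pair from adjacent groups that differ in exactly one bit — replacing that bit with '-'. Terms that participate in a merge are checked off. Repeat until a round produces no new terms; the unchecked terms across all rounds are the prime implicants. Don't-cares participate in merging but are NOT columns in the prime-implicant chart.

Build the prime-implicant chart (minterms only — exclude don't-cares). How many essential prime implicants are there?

[col 0] 0000*, 0010*, 0101*, 1100*, 1101*, 1110*
[col 1] -101, 00-0, 11-0, 110-
Prime implicants: -101, 00-0, 11-0, 110-
PI chart (minterm → PIs covering it):
  0 | 00-0  (sole → essential)
  2 | 00-0  (sole → essential)
  5 | -101  (sole → essential)
  12 | 11-0,110-
  13 | -101,110-
  14 | 11-0  (sole → essential)
Essential prime implicants: -101, 00-0, 11-0

3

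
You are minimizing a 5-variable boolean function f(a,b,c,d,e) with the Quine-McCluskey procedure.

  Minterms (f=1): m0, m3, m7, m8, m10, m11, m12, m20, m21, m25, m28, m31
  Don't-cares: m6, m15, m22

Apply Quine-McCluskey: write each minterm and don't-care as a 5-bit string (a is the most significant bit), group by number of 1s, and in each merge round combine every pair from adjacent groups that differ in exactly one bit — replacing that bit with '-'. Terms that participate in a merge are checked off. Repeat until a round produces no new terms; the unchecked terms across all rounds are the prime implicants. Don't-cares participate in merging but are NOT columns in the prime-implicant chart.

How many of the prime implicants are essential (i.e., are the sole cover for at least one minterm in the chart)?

5

size-2^0 implicants → 00000(✓)  00011(✓)  00110(✓)  00111(✓)  01000(✓)  01010(✓)  01011(✓)  01100(✓)  01111(✓)  10100(✓)  10101(✓)  10110(✓)  11001  11100(✓)  11111(✓)
size-2^1 implicants → -0110  -1100  -1111  0-000  0-011(✓)  0-111(✓)  00-11(✓)  0011-  01-00  01-11(✓)  010-0  0101-  1-100  101-0  1010-
size-2^2 implicants → 0--11
Unchecked terms (primes): -0110, -1100, -1111, 0--11, 0-000, 0011-, 01-00, 010-0, 0101-, 1-100, 101-0, 1010-, 11001
Minterm coverage:
  m0 ⊆ 0-000 [E]
  m3 ⊆ 0--11 [E]
  m7 ⊆ 0--11,0011-
  m8 ⊆ 0-000,01-00,010-0
  m10 ⊆ 010-0,0101-
  m11 ⊆ 0--11,0101-
  m12 ⊆ -1100,01-00
  m20 ⊆ 1-100,101-0,1010-
  m21 ⊆ 1010- [E]
  m25 ⊆ 11001 [E]
  m28 ⊆ -1100,1-100
  m31 ⊆ -1111 [E]
E = {-1111, 0--11, 0-000, 1010-, 11001}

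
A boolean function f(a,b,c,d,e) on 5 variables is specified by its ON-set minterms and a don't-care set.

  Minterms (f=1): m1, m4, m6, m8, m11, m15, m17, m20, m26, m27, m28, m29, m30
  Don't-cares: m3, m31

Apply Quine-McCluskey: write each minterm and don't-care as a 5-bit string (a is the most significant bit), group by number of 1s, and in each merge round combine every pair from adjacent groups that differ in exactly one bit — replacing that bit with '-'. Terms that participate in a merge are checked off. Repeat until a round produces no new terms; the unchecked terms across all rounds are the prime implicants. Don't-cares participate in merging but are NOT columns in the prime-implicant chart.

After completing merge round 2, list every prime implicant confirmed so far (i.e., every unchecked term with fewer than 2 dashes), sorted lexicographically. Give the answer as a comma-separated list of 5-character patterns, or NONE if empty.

-0001, -0100, 0-011, 000-1, 001-0, 01000, 1-100

size-2^0 implicants → 00001(✓)  00011(✓)  00100(✓)  00110(✓)  01000  01011(✓)  01111(✓)  10001(✓)  10100(✓)  11010(✓)  11011(✓)  11100(✓)  11101(✓)  11110(✓)  11111(✓)
size-2^1 implicants → -0001  -0100  -1011(✓)  -1111(✓)  0-011  000-1  001-0  01-11(✓)  1-100  11-10(✓)  11-11(✓)  1101-(✓)  111-0(✓)  111-1(✓)  1110-(✓)  1111-(✓)
size-2^2 implicants → -1-11  11-1-  111--
Unchecked terms (primes): -0001, -0100, -1-11, 0-011, 000-1, 001-0, 01000, 1-100, 11-1-, 111--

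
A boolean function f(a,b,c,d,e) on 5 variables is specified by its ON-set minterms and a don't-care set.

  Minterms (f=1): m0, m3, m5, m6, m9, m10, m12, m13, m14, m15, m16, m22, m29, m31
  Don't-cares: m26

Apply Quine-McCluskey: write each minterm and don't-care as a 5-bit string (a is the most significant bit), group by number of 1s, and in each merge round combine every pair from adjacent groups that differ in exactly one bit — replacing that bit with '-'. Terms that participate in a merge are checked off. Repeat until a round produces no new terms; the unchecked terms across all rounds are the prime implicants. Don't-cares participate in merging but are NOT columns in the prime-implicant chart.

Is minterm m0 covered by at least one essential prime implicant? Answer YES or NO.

size-2^0 implicants → 00000(✓)  00011  00101(✓)  00110(✓)  01001(✓)  01010(✓)  01100(✓)  01101(✓)  01110(✓)  01111(✓)  10000(✓)  10110(✓)  11010(✓)  11101(✓)  11111(✓)
size-2^1 implicants → -0000  -0110  -1010  -1101(✓)  -1111(✓)  0-101  0-110  01-01  01-10  011-0(✓)  011-1(✓)  0110-(✓)  0111-(✓)  111-1(✓)
size-2^2 implicants → -11-1  011--
Unchecked terms (primes): -0000, -0110, -1010, -11-1, 0-101, 0-110, 00011, 01-01, 01-10, 011--
Minterm coverage:
  m0 ⊆ -0000 [E]
  m3 ⊆ 00011 [E]
  m5 ⊆ 0-101 [E]
  m6 ⊆ -0110,0-110
  m9 ⊆ 01-01 [E]
  m10 ⊆ -1010,01-10
  m12 ⊆ 011-- [E]
  m13 ⊆ -11-1,0-101,01-01,011--
  m14 ⊆ 0-110,01-10,011--
  m15 ⊆ -11-1,011--
  m16 ⊆ -0000 [E]
  m22 ⊆ -0110 [E]
  m29 ⊆ -11-1 [E]
  m31 ⊆ -11-1 [E]
E = {-0000, -0110, -11-1, 0-101, 00011, 01-01, 011--}

YES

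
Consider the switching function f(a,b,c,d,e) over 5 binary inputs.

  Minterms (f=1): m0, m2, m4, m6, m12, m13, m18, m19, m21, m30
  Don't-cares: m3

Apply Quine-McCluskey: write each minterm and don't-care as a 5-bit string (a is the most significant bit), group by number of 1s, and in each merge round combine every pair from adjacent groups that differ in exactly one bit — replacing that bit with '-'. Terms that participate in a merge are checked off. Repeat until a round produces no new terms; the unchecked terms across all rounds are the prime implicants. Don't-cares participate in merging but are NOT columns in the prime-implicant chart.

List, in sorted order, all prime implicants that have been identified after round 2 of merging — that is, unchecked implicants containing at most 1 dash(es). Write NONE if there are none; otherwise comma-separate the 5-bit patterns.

size-2^0 implicants → 00000(✓)  00010(✓)  00011(✓)  00100(✓)  00110(✓)  01100(✓)  01101(✓)  10010(✓)  10011(✓)  10101  11110
size-2^1 implicants → -0010(✓)  -0011(✓)  0-100  00-00(✓)  00-10(✓)  000-0(✓)  0001-(✓)  001-0(✓)  0110-  1001-(✓)
size-2^2 implicants → -001-  00--0
Unchecked terms (primes): -001-, 0-100, 00--0, 0110-, 10101, 11110

0-100, 0110-, 10101, 11110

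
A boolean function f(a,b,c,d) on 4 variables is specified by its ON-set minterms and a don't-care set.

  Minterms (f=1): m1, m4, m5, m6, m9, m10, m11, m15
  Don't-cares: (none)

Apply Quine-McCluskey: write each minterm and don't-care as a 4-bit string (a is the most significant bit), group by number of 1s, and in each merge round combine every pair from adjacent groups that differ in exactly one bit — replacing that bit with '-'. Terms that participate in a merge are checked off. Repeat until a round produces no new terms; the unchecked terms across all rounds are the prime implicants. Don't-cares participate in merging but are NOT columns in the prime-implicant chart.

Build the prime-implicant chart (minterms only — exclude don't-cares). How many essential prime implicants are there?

Round 0: 0001✓ 0100✓ 0101✓ 0110✓ 1001✓ 1010✓ 1011✓ 1111✓
Round 1: -001 0-01 01-0 010- 1-11 10-1 101-
PIs = {-001, 0-01, 01-0, 010-, 1-11, 10-1, 101-}
Coverage chart:
  m1: -001,0-01
  m4: 01-0,010-
  m5: 0-01,010-
  m6: 01-0 ←essential
  m9: -001,10-1
  m10: 101- ←essential
  m11: 1-11,10-1,101-
  m15: 1-11 ←essential
Essential: 01-0, 1-11, 101-

3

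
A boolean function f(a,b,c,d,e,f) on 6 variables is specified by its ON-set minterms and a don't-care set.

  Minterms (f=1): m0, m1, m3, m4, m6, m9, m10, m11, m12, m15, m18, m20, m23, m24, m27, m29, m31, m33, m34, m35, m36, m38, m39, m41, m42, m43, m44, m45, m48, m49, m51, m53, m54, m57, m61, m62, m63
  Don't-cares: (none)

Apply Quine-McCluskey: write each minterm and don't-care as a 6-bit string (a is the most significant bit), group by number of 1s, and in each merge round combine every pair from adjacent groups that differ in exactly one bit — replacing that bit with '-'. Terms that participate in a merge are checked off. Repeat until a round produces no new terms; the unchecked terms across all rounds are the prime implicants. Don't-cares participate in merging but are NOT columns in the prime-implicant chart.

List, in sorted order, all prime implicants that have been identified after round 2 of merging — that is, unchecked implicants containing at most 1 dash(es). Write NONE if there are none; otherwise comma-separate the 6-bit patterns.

Round 0: 000000✓ 000001✓ 000011✓ 000100✓ 000110✓ 001001✓ 001010✓ 001011✓ 001100✓ 001111✓ 010010 010100✓ 010111✓ 011000 011011✓ 011101✓ 011111✓ 100001✓ 100010✓ 100011✓ 100100✓ 100110✓ 100111✓ 101001✓ 101010✓ 101011✓ 101100✓ 101101✓ 110000✓ 110001✓ 110011✓ 110101✓ 110110✓ 111001✓ 111101✓ 111110✓ 111111✓
Round 1: -00001✓ -00011✓ -00100✓ -00110✓ -01001✓ -01010✓ -01011✓ -01100✓ -11101✓ -11111✓ 0-0100 0-1011✓ 0-1111✓ 00-001✓ 00-011✓ 00-100✓ 000-00 0000-1✓ 00000- 0001-0✓ 001-11✓ 0010-1✓ 00101-✓ 01-111 011-11✓ 0111-1✓ 1-0001✓ 1-0011✓ 1-0110 1-1001✓ 1-1101✓ 10-001✓ 10-010✓ 10-011✓ 10-100✓ 100-10✓ 100-11✓ 1000-1✓ 10001-✓ 1001-0✓ 10011-✓ 101-01✓ 1010-1✓ 10101-✓ 10110- 11-001✓ 11-101✓ 11-110 110-01✓ 1100-1✓ 11000- 111-01✓ 1111-1✓ 11111-
Round 2: -0-001✓ -0-011✓ -0-100 -000-1✓ -001-0 -010-1✓ -0101- -111-1 0-1-11 00-0-1✓ 1--001 1-00-1 1-1-01 10-0-1✓ 10-01- 100-1- 11--01
Round 3: -0-0-1
PIs = {-0-0-1, -0-100, -001-0, -0101-, -111-1, 0-0100, 0-1-11, 000-00, 00000-, 01-111, 010010, 011000, 1--001, 1-00-1, 1-0110, 1-1-01, 10-01-, 100-1-, 10110-, 11--01, 11-110, 11000-, 11111-}

0-0100, 000-00, 00000-, 01-111, 010010, 011000, 1-0110, 10110-, 11-110, 11000-, 11111-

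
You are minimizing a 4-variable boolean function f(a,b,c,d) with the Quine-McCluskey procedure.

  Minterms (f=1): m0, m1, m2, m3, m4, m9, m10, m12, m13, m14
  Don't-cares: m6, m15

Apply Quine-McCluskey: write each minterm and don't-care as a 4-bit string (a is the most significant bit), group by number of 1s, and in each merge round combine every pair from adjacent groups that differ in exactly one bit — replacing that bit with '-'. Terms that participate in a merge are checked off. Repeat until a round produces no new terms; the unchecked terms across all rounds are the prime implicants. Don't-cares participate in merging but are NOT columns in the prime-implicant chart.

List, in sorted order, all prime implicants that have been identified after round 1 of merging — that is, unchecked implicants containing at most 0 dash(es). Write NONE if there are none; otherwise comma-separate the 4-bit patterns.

NONE

Round 0: 0000✓ 0001✓ 0010✓ 0011✓ 0100✓ 0110✓ 1001✓ 1010✓ 1100✓ 1101✓ 1110✓ 1111✓
Round 1: -001 -010✓ -100✓ -110✓ 0-00✓ 0-10✓ 00-0✓ 00-1✓ 000-✓ 001-✓ 01-0✓ 1-01 1-10✓ 11-0✓ 11-1✓ 110-✓ 111-✓
Round 2: --10 -1-0 0--0 00-- 11--
PIs = {--10, -001, -1-0, 0--0, 00--, 1-01, 11--}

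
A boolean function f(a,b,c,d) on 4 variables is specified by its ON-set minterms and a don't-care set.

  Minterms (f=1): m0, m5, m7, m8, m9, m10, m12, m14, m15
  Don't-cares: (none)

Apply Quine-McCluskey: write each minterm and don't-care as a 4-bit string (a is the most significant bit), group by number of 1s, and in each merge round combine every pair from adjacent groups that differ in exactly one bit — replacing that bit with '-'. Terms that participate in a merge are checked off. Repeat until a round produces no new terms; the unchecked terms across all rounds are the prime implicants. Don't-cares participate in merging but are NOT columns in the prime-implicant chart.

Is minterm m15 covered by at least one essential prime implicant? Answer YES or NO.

NO

[col 0] 0000*, 0101*, 0111*, 1000*, 1001*, 1010*, 1100*, 1110*, 1111*
[col 1] -000, -111, 01-1, 1-00*, 1-10*, 10-0*, 100-, 11-0*, 111-
[col 2] 1--0
Prime implicants: -000, -111, 01-1, 1--0, 100-, 111-
PI chart (minterm → PIs covering it):
  0 | -000  (sole → essential)
  5 | 01-1  (sole → essential)
  7 | -111,01-1
  8 | -000,1--0,100-
  9 | 100-  (sole → essential)
  10 | 1--0  (sole → essential)
  12 | 1--0  (sole → essential)
  14 | 1--0,111-
  15 | -111,111-
Essential prime implicants: -000, 01-1, 1--0, 100-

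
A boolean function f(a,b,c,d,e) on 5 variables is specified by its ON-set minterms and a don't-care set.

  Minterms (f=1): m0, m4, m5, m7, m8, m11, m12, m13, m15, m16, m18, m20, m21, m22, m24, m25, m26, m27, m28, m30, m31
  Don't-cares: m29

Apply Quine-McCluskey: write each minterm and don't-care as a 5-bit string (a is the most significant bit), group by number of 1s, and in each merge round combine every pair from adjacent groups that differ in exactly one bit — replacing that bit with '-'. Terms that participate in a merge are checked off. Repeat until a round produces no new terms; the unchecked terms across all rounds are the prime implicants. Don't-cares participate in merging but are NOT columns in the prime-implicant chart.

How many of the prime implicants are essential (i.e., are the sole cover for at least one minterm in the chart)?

6

size-2^0 implicants → 00000(✓)  00100(✓)  00101(✓)  00111(✓)  01000(✓)  01011(✓)  01100(✓)  01101(✓)  01111(✓)  10000(✓)  10010(✓)  10100(✓)  10101(✓)  10110(✓)  11000(✓)  11001(✓)  11010(✓)  11011(✓)  11100(✓)  11101(✓)  11110(✓)  11111(✓)
size-2^1 implicants → -0000(✓)  -0100(✓)  -0101(✓)  -1000(✓)  -1011(✓)  -1100(✓)  -1101(✓)  -1111(✓)  0-000(✓)  0-100(✓)  0-101(✓)  0-111(✓)  00-00(✓)  001-1(✓)  0010-(✓)  01-00(✓)  01-11(✓)  011-1(✓)  0110-(✓)  1-000(✓)  1-010(✓)  1-100(✓)  1-101(✓)  1-110(✓)  10-00(✓)  10-10(✓)  100-0(✓)  101-0(✓)  1010-(✓)  11-00(✓)  11-01(✓)  11-10(✓)  11-11(✓)  110-0(✓)  110-1(✓)  1100-(✓)  1101-(✓)  111-0(✓)  111-1(✓)  1110-(✓)  1111-(✓)
size-2^2 implicants → --000(✓)  --100(✓)  --101(✓)  -0-00(✓)  -010-(✓)  -1-00(✓)  -1-11  -11-1  -110-(✓)  0--00(✓)  0-1-1  0-10-(✓)  1--00(✓)  1--10(✓)  1-0-0(✓)  1-1-0(✓)  1-10-(✓)  10--0(✓)  11--0(✓)  11--1(✓)  11-0-(✓)  11-1-(✓)  110--(✓)  111--(✓)
size-2^3 implicants → ---00  --10-  1---0  11---
Unchecked terms (primes): ---00, --10-, -1-11, -11-1, 0-1-1, 1---0, 11---
Minterm coverage:
  m0 ⊆ ---00 [E]
  m4 ⊆ ---00,--10-
  m5 ⊆ --10-,0-1-1
  m7 ⊆ 0-1-1 [E]
  m8 ⊆ ---00 [E]
  m11 ⊆ -1-11 [E]
  m12 ⊆ ---00,--10-
  m13 ⊆ --10-,-11-1,0-1-1
  m15 ⊆ -1-11,-11-1,0-1-1
  m16 ⊆ ---00,1---0
  m18 ⊆ 1---0 [E]
  m20 ⊆ ---00,--10-,1---0
  m21 ⊆ --10- [E]
  m22 ⊆ 1---0 [E]
  m24 ⊆ ---00,1---0,11---
  m25 ⊆ 11--- [E]
  m26 ⊆ 1---0,11---
  m27 ⊆ -1-11,11---
  m28 ⊆ ---00,--10-,1---0,11---
  m30 ⊆ 1---0,11---
  m31 ⊆ -1-11,-11-1,11---
E = {---00, --10-, -1-11, 0-1-1, 1---0, 11---}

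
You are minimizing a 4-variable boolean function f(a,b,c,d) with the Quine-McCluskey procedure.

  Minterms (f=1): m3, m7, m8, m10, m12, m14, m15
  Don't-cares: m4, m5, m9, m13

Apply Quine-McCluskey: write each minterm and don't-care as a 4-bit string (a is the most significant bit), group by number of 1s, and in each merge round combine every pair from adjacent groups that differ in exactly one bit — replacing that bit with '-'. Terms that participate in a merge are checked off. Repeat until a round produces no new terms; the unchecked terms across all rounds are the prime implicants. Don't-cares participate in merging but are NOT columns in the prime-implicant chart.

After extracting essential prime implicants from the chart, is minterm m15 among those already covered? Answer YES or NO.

size-2^0 implicants → 0011(✓)  0100(✓)  0101(✓)  0111(✓)  1000(✓)  1001(✓)  1010(✓)  1100(✓)  1101(✓)  1110(✓)  1111(✓)
size-2^1 implicants → -100(✓)  -101(✓)  -111(✓)  0-11  01-1(✓)  010-(✓)  1-00(✓)  1-01(✓)  1-10(✓)  10-0(✓)  100-(✓)  11-0(✓)  11-1(✓)  110-(✓)  111-(✓)
size-2^2 implicants → -1-1  -10-  1--0  1-0-  11--
Unchecked terms (primes): -1-1, -10-, 0-11, 1--0, 1-0-, 11--
Minterm coverage:
  m3 ⊆ 0-11 [E]
  m7 ⊆ -1-1,0-11
  m8 ⊆ 1--0,1-0-
  m10 ⊆ 1--0 [E]
  m12 ⊆ -10-,1--0,1-0-,11--
  m14 ⊆ 1--0,11--
  m15 ⊆ -1-1,11--
E = {0-11, 1--0}

NO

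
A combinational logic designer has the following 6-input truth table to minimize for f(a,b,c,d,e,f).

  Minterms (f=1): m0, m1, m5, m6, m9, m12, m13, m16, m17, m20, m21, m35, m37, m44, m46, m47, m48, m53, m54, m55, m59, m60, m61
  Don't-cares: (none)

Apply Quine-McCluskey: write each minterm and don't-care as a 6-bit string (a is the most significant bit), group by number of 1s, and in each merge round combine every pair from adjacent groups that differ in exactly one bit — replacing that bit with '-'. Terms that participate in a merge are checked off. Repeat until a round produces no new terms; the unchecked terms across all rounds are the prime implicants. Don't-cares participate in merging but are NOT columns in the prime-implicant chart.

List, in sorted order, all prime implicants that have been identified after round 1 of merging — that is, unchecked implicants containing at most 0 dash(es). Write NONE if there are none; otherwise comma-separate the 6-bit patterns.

000110, 100011, 111011

[col 0] 000000*, 000001*, 000101*, 000110, 001001*, 001100*, 001101*, 010000*, 010001*, 010100*, 010101*, 100011, 100101*, 101100*, 101110*, 101111*, 110000*, 110101*, 110110*, 110111*, 111011, 111100*, 111101*
[col 1] -00101*, -01100, -10000, -10101*, 0-0000*, 0-0001*, 0-0101*, 00-001*, 00-101*, 000-01*, 00000-*, 001-01*, 00110-, 010-00*, 010-01*, 01000-*, 01010-*, 1-0101*, 1-1100, 1011-0, 10111-, 11-101, 1101-1, 11011-, 11110-
[col 2] --0101, 0-0-01, 0-000-, 00--01, 010-0-
Prime implicants: --0101, -01100, -10000, 0-0-01, 0-000-, 00--01, 000110, 00110-, 010-0-, 1-1100, 100011, 1011-0, 10111-, 11-101, 1101-1, 11011-, 111011, 11110-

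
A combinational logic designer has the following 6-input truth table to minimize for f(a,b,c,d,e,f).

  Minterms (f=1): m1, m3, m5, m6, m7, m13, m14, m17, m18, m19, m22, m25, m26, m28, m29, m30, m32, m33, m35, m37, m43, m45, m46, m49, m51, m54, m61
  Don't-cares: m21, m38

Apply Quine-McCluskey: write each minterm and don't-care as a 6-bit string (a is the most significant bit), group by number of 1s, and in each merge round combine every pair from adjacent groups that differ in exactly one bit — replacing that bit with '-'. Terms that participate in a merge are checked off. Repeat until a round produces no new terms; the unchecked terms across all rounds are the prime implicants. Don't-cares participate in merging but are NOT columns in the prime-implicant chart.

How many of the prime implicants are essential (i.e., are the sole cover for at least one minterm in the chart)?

8

[col 0] 000001*, 000011*, 000101*, 000110*, 000111*, 001101*, 001110*, 010001*, 010010*, 010011*, 010101*, 010110*, 011001*, 011010*, 011100*, 011101*, 011110*, 100000*, 100001*, 100011*, 100101*, 100110*, 101011*, 101101*, 101110*, 110001*, 110011*, 110110*, 111101*
[col 1] -00001*, -00011*, -00101*, -00110*, -01101*, -01110*, -10001*, -10011*, -10110*, -11101*, 0-0001*, 0-0011*, 0-0101*, 0-0110*, 0-1101*, 0-1110*, 00-101*, 00-110*, 000-01*, 000-11*, 0000-1*, 0001-1*, 00011-, 01-001*, 01-010*, 01-101*, 01-110*, 010-01*, 010-10*, 0100-1*, 01001-, 011-01*, 011-10*, 0111-0, 01110-, 1-0001*, 1-0011*, 1-0110*, 1-1101*, 10-011, 10-101*, 10-110*, 100-01*, 1000-1*, 10000-, 1100-1*
[col 2] --0001*, --0011*, --0110, --1101, -0-101, -0-110, -00-01, -000-1*, -100-1*, 0--101, 0--110, 0-0-01, 0-00-1*, 000--1, 01--01, 01--10, 1-00-1*
[col 3] --00-1
Prime implicants: --00-1, --0110, --1101, -0-101, -0-110, -00-01, 0--101, 0--110, 0-0-01, 000--1, 00011-, 01--01, 01--10, 01001-, 0111-0, 01110-, 10-011, 10000-
PI chart (minterm → PIs covering it):
  1 | --00-1,-00-01,0-0-01,000--1
  3 | --00-1,000--1
  5 | -0-101,-00-01,0--101,0-0-01,000--1
  6 | --0110,-0-110,0--110,00011-
  7 | 000--1,00011-
  13 | --1101,-0-101,0--101
  14 | -0-110,0--110
  17 | --00-1,0-0-01,01--01
  18 | 01--10,01001-
  19 | --00-1,01001-
  22 | --0110,0--110,01--10
  25 | 01--01  (sole → essential)
  26 | 01--10  (sole → essential)
  28 | 0111-0,01110-
  29 | --1101,0--101,01--01,01110-
  30 | 0--110,01--10,0111-0
  32 | 10000-  (sole → essential)
  33 | --00-1,-00-01,10000-
  35 | --00-1,10-011
  37 | -0-101,-00-01
  43 | 10-011  (sole → essential)
  45 | --1101,-0-101
  46 | -0-110  (sole → essential)
  49 | --00-1  (sole → essential)
  51 | --00-1  (sole → essential)
  54 | --0110  (sole → essential)
  61 | --1101  (sole → essential)
Essential prime implicants: --00-1, --0110, --1101, -0-110, 01--01, 01--10, 10-011, 10000-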